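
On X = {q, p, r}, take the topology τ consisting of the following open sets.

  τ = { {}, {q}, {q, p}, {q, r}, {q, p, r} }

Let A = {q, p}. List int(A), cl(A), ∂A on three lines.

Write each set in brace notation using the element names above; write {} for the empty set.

int(A) = {q, p}
cl(A)  = {q, p, r}
∂A     = {r}

opens ⊆ A: {}, {q}, {q, p}; union → int = {q, p}
complement {r}; its interior {}; cl(A) = X∖{} = {q, p, r}
boundary = {q, p, r} ∖ {q, p} = {r}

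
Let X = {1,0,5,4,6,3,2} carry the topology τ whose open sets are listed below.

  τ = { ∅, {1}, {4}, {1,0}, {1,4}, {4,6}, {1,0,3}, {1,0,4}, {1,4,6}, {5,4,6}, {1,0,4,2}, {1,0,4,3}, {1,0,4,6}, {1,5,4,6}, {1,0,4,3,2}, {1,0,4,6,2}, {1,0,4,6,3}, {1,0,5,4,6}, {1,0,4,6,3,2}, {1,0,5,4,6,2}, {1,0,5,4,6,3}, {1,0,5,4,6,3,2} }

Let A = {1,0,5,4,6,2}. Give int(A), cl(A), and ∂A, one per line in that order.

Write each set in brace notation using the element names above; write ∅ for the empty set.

int(A) = {1,0,5,4,6,2}
cl(A)  = {1,0,5,4,6,3,2}
∂A     = {3}

interior: largest open inside A is {1,0,5,4,6,2} (from ∅, {1}, {4}, {4,6}, {1,0}, {1,4}, {1,0,4}, {5,4,6}, {1,4,6}, {1,5,4,6}, {1,0,4,2}, {1,0,4,6}, {1,0,5,4,6}, {1,0,4,6,2}, {1,0,5,4,6,2})
cl via duality: int({3}) = ∅, so X∖∅ = {1,0,5,4,6,3,2}
cl∖int = {3}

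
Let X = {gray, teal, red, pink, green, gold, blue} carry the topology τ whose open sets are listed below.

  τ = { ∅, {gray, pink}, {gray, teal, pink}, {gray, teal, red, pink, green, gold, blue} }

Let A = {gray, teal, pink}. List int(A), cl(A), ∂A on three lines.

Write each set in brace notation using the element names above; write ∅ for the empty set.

U open, U⊆A: ∅, {gray, pink}, {gray, teal, pink}. int(A) = ⋃ = {gray, teal, pink}
X∖A={red, green, gold, blue}, int(X∖A)=∅, hence cl(A)={gray, teal, red, pink, green, gold, blue}
∂A: remove int from cl → {red, green, gold, blue}

int(A) = {gray, teal, pink}
cl(A)  = {gray, teal, red, pink, green, gold, blue}
∂A     = {red, green, gold, blue}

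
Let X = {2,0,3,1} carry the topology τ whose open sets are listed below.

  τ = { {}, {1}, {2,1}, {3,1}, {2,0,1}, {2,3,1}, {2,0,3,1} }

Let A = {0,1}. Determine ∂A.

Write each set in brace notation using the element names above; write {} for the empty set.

open subsets of A: {}, {1}; so int(A) = {1}
closure: X∖int(X∖A) = X∖{} = {2,0,3,1}
∂A = {2,0,3,1} minus {1} = {2,0,3}

{2,0,3}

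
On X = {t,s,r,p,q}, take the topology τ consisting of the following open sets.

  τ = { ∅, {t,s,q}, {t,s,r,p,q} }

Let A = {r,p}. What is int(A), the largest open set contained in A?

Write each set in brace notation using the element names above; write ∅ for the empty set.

opens ⊆ A: ∅; union → int = ∅

∅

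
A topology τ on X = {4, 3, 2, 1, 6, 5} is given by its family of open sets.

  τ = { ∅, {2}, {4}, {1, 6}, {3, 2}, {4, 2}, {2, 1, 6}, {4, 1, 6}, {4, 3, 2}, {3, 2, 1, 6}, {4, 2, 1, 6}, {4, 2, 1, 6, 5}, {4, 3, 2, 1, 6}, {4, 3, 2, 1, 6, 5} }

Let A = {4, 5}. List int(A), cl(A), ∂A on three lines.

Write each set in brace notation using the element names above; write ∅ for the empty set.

U open, U⊆A: ∅, {4}. int(A) = ⋃ = {4}
X∖A={3, 2, 1, 6}, int(X∖A)={3, 2, 1, 6}, hence cl(A)={4, 5}
∂A: remove int from cl → {5}

int(A) = {4}
cl(A)  = {4, 5}
∂A     = {5}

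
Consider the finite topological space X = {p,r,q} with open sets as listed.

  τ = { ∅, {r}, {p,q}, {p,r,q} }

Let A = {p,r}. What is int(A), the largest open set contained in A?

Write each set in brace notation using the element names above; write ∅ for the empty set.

{r}

opens ⊆ A: ∅, {r}; union → int = {r}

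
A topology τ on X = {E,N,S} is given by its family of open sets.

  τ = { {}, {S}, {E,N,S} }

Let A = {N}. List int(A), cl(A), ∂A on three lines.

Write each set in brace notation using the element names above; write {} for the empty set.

int(A) = {}
cl(A)  = {E,N}
∂A     = {E,N}

U open, U⊆A: {}. int(A) = ⋃ = {}
X∖A={E,S}, int(X∖A)={S}, hence cl(A)={E,N}
∂A: remove int from cl → {E,N}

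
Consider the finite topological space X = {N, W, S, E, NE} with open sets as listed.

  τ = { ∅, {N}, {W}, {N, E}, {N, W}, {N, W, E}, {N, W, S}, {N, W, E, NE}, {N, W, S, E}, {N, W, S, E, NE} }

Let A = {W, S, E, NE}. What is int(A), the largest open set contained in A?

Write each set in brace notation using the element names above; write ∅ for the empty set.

{W}

open subsets of A: ∅, {W}; so int(A) = {W}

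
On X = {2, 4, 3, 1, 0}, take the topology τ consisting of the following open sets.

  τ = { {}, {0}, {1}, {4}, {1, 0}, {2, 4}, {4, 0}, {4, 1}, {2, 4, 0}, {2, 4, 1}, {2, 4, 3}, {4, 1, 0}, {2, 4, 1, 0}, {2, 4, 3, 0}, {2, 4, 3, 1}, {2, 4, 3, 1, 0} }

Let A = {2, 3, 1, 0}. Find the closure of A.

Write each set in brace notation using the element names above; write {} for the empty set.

{2, 3, 1, 0}

closure: X∖int(X∖A) = X∖{4} = {2, 3, 1, 0}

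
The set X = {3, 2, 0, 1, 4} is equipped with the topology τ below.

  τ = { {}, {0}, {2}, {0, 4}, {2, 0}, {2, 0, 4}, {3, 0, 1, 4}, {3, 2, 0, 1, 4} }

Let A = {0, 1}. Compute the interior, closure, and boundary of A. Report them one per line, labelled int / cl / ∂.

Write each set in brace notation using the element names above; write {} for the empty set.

interior: largest open inside A is {0} (from {}, {0})
cl via duality: int({3, 2, 4}) = {2}, so X∖{2} = {3, 0, 1, 4}
cl∖int = {3, 1, 4}

int(A) = {0}
cl(A)  = {3, 0, 1, 4}
∂A     = {3, 1, 4}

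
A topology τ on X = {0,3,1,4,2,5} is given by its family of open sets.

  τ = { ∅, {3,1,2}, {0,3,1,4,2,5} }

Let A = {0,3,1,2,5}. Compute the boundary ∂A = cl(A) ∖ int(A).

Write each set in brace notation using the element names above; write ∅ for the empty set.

{0,4,5}

opens ⊆ A: ∅, {3,1,2}; union → int = {3,1,2}
complement {4}; its interior ∅; cl(A) = X∖∅ = {0,3,1,4,2,5}
boundary = {0,3,1,4,2,5} ∖ {3,1,2} = {0,4,5}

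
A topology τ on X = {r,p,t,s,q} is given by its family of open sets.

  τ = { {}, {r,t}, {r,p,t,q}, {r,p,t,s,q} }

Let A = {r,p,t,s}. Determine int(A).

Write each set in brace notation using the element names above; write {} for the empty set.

{r,t}

U open, U⊆A: {}, {r,t}. int(A) = ⋃ = {r,t}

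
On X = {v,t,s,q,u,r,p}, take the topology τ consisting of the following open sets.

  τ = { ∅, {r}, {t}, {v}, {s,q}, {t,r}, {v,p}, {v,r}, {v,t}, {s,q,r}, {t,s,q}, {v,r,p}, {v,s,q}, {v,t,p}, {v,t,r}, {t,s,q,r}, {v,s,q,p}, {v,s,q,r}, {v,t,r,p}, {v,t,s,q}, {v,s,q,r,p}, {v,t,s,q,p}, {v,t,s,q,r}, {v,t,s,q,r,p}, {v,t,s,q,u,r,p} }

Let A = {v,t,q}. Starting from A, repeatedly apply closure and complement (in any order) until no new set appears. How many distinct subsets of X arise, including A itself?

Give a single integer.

cl via duality: int({s,u,r,p}) = {r}, so X∖{r} = {v,t,s,q,u,p}
Write k for closure, c for complement:
  1. A     = {v,t,q}
  2. kA    = {v,t,s,q,u,p}
  3. cA    = {s,u,r,p}
  4. ckA   = {r}
  5. kcA   = {s,q,u,r,p}
  6. kckA  = {u,r}
  7. ckcA  = {v,t}
  8. ckckA = {v,t,s,q,p}
  9. kckcA = {v,t,u,p}
  10. ckckcA = {s,q,r}
  11. kckckcA = {s,q,u,r}
  12. ckckckcA = {v,t,p}
applying k or c yields no new set

12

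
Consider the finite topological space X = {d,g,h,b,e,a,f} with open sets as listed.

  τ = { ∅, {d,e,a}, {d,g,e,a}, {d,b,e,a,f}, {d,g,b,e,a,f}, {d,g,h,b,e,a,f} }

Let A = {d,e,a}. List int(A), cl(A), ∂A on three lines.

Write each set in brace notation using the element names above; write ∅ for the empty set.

open subsets of A: ∅, {d,e,a}; so int(A) = {d,e,a}
closure: X∖int(X∖A) = X∖∅ = {d,g,h,b,e,a,f}
∂A = {d,g,h,b,e,a,f} minus {d,e,a} = {g,h,b,f}

int(A) = {d,e,a}
cl(A)  = {d,g,h,b,e,a,f}
∂A     = {g,h,b,f}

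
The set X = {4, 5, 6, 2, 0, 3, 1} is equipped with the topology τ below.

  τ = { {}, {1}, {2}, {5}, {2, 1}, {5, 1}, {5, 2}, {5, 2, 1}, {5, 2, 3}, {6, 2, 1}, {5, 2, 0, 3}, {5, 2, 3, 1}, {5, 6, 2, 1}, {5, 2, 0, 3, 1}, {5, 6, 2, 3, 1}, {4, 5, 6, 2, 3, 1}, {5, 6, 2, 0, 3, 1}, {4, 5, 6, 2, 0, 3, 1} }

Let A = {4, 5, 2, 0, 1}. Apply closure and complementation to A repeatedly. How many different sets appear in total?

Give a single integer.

complement {6, 3}; its interior {}; cl(A) = X∖{} = {4, 5, 6, 2, 0, 3, 1}
With k = closure, c = complement:
  1. A     = {4, 5, 2, 0, 1}
  2. kA    = {4, 5, 6, 2, 0, 3, 1}
  3. cA    = {6, 3}
  4. ckA   = {}
  5. kcA   = {4, 6, 0, 3}
  6. ckcA  = {5, 2, 1}
k, c of each give nothing new

6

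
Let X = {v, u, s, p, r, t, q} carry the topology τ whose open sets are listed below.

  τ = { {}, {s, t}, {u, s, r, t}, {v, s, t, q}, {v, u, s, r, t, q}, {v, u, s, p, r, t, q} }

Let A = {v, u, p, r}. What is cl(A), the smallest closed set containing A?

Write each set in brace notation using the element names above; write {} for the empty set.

{v, u, p, r, q}

closure: X∖int(X∖A) = X∖{s, t} = {v, u, p, r, q}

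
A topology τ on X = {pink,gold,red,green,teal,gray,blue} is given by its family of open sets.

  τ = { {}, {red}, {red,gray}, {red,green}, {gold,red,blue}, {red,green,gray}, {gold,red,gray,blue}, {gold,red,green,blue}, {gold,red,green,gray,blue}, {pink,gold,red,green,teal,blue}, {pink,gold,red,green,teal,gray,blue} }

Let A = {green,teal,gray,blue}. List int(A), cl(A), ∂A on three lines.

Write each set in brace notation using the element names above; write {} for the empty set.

int(A) = {}
cl(A)  = {pink,gold,green,teal,gray,blue}
∂A     = {pink,gold,green,teal,gray,blue}

interior: largest open inside A is {} (from {})
cl via duality: int({pink,gold,red}) = {red}, so X∖{red} = {pink,gold,green,teal,gray,blue}
cl∖int = {pink,gold,green,teal,gray,blue}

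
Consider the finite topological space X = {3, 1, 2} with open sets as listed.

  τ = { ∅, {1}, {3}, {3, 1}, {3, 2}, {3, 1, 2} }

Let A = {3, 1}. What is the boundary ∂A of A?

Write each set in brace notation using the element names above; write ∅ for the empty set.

{2}

U open, U⊆A: ∅, {3}, {1}, {3, 1}. int(A) = ⋃ = {3, 1}
X∖A={2}, int(X∖A)=∅, hence cl(A)={3, 1, 2}
∂A: remove int from cl → {2}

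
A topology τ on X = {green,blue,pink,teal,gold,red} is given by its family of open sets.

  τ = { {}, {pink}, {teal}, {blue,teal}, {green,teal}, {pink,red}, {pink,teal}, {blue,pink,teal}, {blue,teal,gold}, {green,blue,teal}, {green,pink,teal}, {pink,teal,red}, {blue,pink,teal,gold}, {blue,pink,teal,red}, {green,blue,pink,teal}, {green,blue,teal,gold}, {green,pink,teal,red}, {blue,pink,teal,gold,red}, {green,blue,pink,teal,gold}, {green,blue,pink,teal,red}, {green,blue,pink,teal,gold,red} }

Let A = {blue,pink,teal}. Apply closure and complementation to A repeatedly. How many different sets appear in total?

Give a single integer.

closure: X∖int(X∖A) = X∖{} = {green,blue,pink,teal,gold,red}
Let k=closure and c=complement:
  1. A     = {blue,pink,teal}
  2. kA    = {green,blue,pink,teal,gold,red}
  3. cA    = {green,gold,red}
  4. ckA   = {}
— saturated at 4

4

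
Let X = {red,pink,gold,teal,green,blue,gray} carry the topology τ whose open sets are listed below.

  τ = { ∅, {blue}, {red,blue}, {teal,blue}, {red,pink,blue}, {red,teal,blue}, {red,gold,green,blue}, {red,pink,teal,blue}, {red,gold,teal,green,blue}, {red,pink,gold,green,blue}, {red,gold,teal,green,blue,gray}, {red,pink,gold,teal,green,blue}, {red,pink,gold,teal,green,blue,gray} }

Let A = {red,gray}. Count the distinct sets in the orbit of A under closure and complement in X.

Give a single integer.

closure: X∖int(X∖A) = X∖{teal,blue} = {red,pink,gold,green,gray}
Let k=closure and c=complement:
  1. A     = {red,gray}
  2. kA    = {red,pink,gold,green,gray}
  3. cA    = {pink,gold,teal,green,blue}
  4. ckA   = {teal,blue}
  5. kcA   = {red,pink,gold,teal,green,blue,gray}
  6. ckcA  = ∅
— saturated at 6

6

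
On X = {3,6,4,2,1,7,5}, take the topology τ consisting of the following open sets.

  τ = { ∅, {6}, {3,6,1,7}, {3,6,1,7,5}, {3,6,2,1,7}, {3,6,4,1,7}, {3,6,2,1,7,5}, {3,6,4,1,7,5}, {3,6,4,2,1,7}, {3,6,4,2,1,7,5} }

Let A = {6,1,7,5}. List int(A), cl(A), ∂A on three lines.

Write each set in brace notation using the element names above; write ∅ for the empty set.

opens ⊆ A: ∅, {6}; union → int = {6}
complement {3,4,2}; its interior ∅; cl(A) = X∖∅ = {3,6,4,2,1,7,5}
boundary = {3,6,4,2,1,7,5} ∖ {6} = {3,4,2,1,7,5}

int(A) = {6}
cl(A)  = {3,6,4,2,1,7,5}
∂A     = {3,4,2,1,7,5}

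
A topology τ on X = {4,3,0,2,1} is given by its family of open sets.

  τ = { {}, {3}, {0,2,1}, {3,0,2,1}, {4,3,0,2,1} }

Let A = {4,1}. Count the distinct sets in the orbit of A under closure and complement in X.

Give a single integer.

8

cl via duality: int({3,0,2}) = {3}, so X∖{3} = {4,0,2,1}
Write k for closure, c for complement:
  1. A     = {4,1}
  2. kA    = {4,0,2,1}
  3. cA    = {3,0,2}
  4. ckA   = {3}
  5. kcA   = {4,3,0,2,1}
  6. kckA  = {4,3}
  7. ckcA  = {}
  8. ckckA = {0,2,1}
applying k or c yields no new set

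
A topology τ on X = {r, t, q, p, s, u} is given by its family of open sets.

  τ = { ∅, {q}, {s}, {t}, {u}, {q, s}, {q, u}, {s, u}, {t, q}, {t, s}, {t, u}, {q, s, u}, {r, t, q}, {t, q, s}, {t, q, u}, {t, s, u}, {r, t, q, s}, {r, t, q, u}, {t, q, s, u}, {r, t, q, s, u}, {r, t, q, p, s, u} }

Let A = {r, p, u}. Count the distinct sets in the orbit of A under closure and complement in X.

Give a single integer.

closure: X∖int(X∖A) = X∖{t, q, s} = {r, p, u}
Let k=closure and c=complement:
  1. A     = {r, p, u}
  2. cA    = {t, q, s}
  3. kcA   = {r, t, q, p, s}
  4. ckcA  = {u}
  5. kckcA = {p, u}
  6. ckckcA = {r, t, q, s}
— saturated at 6

6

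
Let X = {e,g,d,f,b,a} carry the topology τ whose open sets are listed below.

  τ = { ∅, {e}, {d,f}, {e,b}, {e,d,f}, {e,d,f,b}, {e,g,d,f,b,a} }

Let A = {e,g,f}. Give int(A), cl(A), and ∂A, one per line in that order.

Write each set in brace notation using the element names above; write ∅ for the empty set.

int(A) = {e}
cl(A)  = {e,g,d,f,b,a}
∂A     = {g,d,f,b,a}

open subsets of A: ∅, {e}; so int(A) = {e}
closure: X∖int(X∖A) = X∖∅ = {e,g,d,f,b,a}
∂A = {e,g,d,f,b,a} minus {e} = {g,d,f,b,a}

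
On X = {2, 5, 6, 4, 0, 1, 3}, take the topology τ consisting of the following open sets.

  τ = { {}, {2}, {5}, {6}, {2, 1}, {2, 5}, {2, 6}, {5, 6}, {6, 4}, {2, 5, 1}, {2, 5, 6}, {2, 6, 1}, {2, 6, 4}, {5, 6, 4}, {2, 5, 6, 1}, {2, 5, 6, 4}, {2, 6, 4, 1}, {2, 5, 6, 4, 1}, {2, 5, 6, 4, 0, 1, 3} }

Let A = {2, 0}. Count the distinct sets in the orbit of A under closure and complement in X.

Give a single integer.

8

closure: X∖int(X∖A) = X∖{5, 6, 4} = {2, 0, 1, 3}
Let k=closure and c=complement:
  1. A     = {2, 0}
  2. kA    = {2, 0, 1, 3}
  3. cA    = {5, 6, 4, 1, 3}
  4. ckA   = {5, 6, 4}
  5. kcA   = {5, 6, 4, 0, 1, 3}
  6. kckA  = {5, 6, 4, 0, 3}
  7. ckcA  = {2}
  8. ckckA = {2, 1}
— saturated at 8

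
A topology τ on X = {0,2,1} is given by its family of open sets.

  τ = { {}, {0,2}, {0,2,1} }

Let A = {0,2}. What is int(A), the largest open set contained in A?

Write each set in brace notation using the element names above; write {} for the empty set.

{0,2}

opens ⊆ A: {}, {0,2}; union → int = {0,2}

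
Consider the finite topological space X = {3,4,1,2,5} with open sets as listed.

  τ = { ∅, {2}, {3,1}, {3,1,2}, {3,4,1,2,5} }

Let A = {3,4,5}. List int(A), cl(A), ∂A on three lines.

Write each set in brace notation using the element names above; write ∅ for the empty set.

int(A) = ∅
cl(A)  = {3,4,1,5}
∂A     = {3,4,1,5}

U open, U⊆A: ∅. int(A) = ⋃ = ∅
X∖A={1,2}, int(X∖A)={2}, hence cl(A)={3,4,1,5}
∂A: remove int from cl → {3,4,1,5}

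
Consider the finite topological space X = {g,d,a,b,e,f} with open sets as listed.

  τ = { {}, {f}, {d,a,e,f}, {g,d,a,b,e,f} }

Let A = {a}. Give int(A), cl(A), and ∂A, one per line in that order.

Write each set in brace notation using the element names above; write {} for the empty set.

int(A) = {}
cl(A)  = {g,d,a,b,e}
∂A     = {g,d,a,b,e}

interior: largest open inside A is {} (from {})
cl via duality: int({g,d,b,e,f}) = {f}, so X∖{f} = {g,d,a,b,e}
cl∖int = {g,d,a,b,e}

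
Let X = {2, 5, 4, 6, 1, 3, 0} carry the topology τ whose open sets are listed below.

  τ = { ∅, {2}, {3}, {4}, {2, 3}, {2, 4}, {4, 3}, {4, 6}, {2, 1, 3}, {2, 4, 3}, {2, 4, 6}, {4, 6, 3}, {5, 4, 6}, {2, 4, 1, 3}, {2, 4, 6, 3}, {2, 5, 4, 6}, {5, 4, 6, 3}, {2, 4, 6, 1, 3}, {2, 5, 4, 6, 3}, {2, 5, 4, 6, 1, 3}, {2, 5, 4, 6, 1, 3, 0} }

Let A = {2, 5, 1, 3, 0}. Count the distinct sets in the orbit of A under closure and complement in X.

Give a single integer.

cl via duality: int({4, 6}) = {4, 6}, so X∖{4, 6} = {2, 5, 1, 3, 0}
Write k for closure, c for complement:
  1. A     = {2, 5, 1, 3, 0}
  2. cA    = {4, 6}
  3. kcA   = {5, 4, 6, 0}
  4. ckcA  = {2, 1, 3}
  5. kckcA = {2, 1, 3, 0}
  6. ckckcA = {5, 4, 6}
applying k or c yields no new set

6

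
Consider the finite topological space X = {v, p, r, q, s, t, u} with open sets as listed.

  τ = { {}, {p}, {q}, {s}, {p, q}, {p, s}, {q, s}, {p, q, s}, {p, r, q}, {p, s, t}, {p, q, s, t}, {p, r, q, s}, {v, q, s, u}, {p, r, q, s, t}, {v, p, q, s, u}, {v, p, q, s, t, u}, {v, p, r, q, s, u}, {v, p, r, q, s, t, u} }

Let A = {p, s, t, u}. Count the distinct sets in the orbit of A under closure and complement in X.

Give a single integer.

X∖A={v, r, q}, int(X∖A)={q}, hence cl(A)={v, p, r, s, t, u}
Orbit (k=closure, c=complement):
  1. A     = {p, s, t, u}
  2. kA    = {v, p, r, s, t, u}
  3. cA    = {v, r, q}
  4. ckA   = {q}
  5. kcA   = {v, r, q, u}
  6. ckcA  = {p, s, t}
(closed under both — stop)

6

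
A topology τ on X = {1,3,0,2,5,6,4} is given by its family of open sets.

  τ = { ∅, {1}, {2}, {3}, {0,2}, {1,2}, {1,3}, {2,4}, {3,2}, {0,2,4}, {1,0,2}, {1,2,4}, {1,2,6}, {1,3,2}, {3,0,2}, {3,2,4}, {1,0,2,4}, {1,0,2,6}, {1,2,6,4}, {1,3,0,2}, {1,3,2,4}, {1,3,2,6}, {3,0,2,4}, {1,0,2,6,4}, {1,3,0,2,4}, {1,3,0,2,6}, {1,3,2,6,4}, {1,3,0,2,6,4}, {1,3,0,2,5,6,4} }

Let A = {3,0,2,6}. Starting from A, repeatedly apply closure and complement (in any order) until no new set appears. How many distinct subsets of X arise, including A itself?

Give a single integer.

8

closure: X∖int(X∖A) = X∖{1} = {3,0,2,5,6,4}
Let k=closure and c=complement:
  1. A     = {3,0,2,6}
  2. kA    = {3,0,2,5,6,4}
  3. cA    = {1,5,4}
  4. ckA   = {1}
  5. kcA   = {1,5,6,4}
  6. kckA  = {1,5,6}
  7. ckcA  = {3,0,2}
  8. ckckA = {3,0,2,4}
— saturated at 8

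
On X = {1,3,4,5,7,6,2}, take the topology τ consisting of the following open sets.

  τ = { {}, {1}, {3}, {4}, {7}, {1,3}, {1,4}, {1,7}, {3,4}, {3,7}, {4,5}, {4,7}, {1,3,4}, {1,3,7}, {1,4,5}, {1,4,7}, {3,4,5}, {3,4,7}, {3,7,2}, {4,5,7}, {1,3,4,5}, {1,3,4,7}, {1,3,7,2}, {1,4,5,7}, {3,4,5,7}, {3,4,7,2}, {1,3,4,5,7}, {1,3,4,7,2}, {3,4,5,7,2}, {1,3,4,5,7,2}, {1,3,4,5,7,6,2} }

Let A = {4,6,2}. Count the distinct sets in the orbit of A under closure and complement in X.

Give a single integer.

closure: X∖int(X∖A) = X∖{1,3,7} = {4,5,6,2}
Let k=closure and c=complement:
  1. A     = {4,6,2}
  2. kA    = {4,5,6,2}
  3. cA    = {1,3,5,7}
  4. ckA   = {1,3,7}
  5. kcA   = {1,3,5,7,6,2}
  6. kckA  = {1,3,7,6,2}
  7. ckcA  = {4}
  8. ckckA = {4,5}
  9. kckcA = {4,5,6}
  10. ckckcA = {1,3,7,2}
— saturated at 10

10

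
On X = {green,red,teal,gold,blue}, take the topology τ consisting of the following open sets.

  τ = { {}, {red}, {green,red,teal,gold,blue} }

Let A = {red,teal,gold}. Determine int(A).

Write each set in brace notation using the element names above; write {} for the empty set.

interior: largest open inside A is {red} (from {}, {red})

{red}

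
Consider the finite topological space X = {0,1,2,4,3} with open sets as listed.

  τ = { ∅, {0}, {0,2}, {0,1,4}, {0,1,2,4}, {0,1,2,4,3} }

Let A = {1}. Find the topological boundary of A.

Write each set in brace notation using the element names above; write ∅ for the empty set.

U open, U⊆A: ∅. int(A) = ⋃ = ∅
X∖A={0,2,4,3}, int(X∖A)={0,2}, hence cl(A)={1,4,3}
∂A: remove int from cl → {1,4,3}

{1,4,3}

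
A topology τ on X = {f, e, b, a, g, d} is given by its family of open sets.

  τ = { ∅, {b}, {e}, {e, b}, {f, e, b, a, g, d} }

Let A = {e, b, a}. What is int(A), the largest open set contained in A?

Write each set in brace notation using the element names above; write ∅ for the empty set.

open subsets of A: ∅, {e}, {b}, {e, b}; so int(A) = {e, b}

{e, b}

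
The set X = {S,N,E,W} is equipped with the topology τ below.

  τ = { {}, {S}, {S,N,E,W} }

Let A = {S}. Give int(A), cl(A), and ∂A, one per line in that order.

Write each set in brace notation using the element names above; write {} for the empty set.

int(A) = {S}
cl(A)  = {S,N,E,W}
∂A     = {N,E,W}

open subsets of A: {}, {S}; so int(A) = {S}
closure: X∖int(X∖A) = X∖{} = {S,N,E,W}
∂A = {S,N,E,W} minus {S} = {N,E,W}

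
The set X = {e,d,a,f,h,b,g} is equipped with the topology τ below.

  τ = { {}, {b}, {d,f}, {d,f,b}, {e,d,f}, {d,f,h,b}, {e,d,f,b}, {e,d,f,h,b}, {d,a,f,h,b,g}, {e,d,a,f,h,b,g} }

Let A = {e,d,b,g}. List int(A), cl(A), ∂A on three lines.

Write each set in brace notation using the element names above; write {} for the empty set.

open subsets of A: {}, {b}; so int(A) = {b}
closure: X∖int(X∖A) = X∖{} = {e,d,a,f,h,b,g}
∂A = {e,d,a,f,h,b,g} minus {b} = {e,d,a,f,h,g}

int(A) = {b}
cl(A)  = {e,d,a,f,h,b,g}
∂A     = {e,d,a,f,h,g}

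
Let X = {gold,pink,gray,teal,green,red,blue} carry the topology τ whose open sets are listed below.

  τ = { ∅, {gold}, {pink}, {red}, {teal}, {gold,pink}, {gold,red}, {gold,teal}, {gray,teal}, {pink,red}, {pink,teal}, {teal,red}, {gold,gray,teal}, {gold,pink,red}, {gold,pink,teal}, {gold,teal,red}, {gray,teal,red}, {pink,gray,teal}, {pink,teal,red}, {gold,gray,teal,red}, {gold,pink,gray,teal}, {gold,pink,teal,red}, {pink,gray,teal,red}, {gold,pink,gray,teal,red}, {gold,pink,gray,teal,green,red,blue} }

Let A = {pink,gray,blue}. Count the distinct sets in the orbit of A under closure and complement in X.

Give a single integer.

cl via duality: int({gold,teal,green,red}) = {gold,teal,red}, so X∖{gold,teal,red} = {pink,gray,green,blue}
Write k for closure, c for complement:
  1. A     = {pink,gray,blue}
  2. kA    = {pink,gray,green,blue}
  3. cA    = {gold,teal,green,red}
  4. ckA   = {gold,teal,red}
  5. kcA   = {gold,gray,teal,green,red,blue}
  6. ckcA  = {pink}
  7. kckcA = {pink,green,blue}
  8. ckckcA = {gold,gray,teal,red}
applying k or c yields no new set

8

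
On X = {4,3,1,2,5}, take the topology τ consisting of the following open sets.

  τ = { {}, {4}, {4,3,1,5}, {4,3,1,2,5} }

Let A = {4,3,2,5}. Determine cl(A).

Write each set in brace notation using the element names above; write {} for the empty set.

{4,3,1,2,5}

closure: X∖int(X∖A) = X∖{} = {4,3,1,2,5}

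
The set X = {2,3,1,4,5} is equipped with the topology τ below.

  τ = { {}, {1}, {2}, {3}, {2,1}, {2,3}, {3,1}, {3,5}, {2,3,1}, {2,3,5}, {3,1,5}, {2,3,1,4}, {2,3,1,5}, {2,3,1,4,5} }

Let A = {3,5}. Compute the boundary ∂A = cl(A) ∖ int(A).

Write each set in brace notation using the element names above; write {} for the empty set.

U open, U⊆A: {}, {3}, {3,5}. int(A) = ⋃ = {3,5}
X∖A={2,1,4}, int(X∖A)={2,1}, hence cl(A)={3,4,5}
∂A: remove int from cl → {4}

{4}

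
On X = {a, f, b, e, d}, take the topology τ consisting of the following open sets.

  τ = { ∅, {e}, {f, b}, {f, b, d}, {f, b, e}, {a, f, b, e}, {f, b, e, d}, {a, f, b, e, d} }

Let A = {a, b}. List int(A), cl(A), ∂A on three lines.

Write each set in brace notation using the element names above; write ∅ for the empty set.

int(A) = ∅
cl(A)  = {a, f, b, d}
∂A     = {a, f, b, d}

U open, U⊆A: ∅. int(A) = ⋃ = ∅
X∖A={f, e, d}, int(X∖A)={e}, hence cl(A)={a, f, b, d}
∂A: remove int from cl → {a, f, b, d}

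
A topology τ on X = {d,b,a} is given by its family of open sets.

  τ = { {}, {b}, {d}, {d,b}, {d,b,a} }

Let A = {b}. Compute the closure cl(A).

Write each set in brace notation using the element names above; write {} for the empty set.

{b,a}

closure: X∖int(X∖A) = X∖{d} = {b,a}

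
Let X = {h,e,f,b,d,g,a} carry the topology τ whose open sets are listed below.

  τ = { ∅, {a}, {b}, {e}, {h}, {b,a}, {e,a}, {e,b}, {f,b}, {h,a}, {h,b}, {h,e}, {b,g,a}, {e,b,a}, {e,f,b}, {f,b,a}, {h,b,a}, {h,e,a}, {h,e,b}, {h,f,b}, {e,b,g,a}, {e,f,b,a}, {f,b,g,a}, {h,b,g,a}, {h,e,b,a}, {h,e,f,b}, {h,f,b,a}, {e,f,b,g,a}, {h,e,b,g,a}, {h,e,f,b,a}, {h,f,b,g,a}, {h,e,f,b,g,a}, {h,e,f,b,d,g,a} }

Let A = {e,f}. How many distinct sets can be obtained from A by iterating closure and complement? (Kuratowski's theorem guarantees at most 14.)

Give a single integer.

8

cl via duality: int({h,b,d,g,a}) = {h,b,g,a}, so X∖{h,b,g,a} = {e,f,d}
Write k for closure, c for complement:
  1. A     = {e,f}
  2. kA    = {e,f,d}
  3. cA    = {h,b,d,g,a}
  4. ckA   = {h,b,g,a}
  5. kcA   = {h,f,b,d,g,a}
  6. ckcA  = {e}
  7. kckcA = {e,d}
  8. ckckcA = {h,f,b,g,a}
applying k or c yields no new set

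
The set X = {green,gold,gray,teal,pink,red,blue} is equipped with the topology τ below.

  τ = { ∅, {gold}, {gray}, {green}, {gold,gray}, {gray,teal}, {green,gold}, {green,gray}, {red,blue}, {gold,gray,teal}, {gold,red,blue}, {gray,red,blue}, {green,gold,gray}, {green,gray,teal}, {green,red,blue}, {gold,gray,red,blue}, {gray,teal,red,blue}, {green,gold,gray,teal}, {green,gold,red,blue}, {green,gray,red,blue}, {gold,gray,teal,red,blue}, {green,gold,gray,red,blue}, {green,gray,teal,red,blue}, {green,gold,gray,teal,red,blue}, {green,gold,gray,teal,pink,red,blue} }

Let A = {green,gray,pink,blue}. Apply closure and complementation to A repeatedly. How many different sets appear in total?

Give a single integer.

closure: X∖int(X∖A) = X∖{gold} = {green,gray,teal,pink,red,blue}
Let k=closure and c=complement:
  1. A     = {green,gray,pink,blue}
  2. kA    = {green,gray,teal,pink,red,blue}
  3. cA    = {gold,teal,red}
  4. ckA   = {gold}
  5. kcA   = {gold,teal,pink,red,blue}
  6. kckA  = {gold,pink}
  7. ckcA  = {green,gray}
  8. ckckA = {green,gray,teal,red,blue}
  9. kckcA = {green,gray,teal,pink}
  10. ckckcA = {gold,red,blue}
  11. kckckcA = {gold,pink,red,blue}
  12. ckckckcA = {green,gray,teal}
— saturated at 12

12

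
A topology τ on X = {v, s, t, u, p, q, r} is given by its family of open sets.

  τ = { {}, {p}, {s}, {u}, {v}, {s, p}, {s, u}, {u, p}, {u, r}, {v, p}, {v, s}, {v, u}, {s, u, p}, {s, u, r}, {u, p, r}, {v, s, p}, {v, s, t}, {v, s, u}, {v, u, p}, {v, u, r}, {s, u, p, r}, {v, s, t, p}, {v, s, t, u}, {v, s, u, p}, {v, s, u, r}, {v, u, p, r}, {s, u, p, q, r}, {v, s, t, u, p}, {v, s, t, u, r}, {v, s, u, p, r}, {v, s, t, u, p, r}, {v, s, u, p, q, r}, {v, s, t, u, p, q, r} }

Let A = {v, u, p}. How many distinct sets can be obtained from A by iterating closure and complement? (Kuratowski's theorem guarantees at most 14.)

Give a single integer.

6

X∖A={s, t, q, r}, int(X∖A)={s}, hence cl(A)={v, t, u, p, q, r}
Orbit (k=closure, c=complement):
  1. A     = {v, u, p}
  2. kA    = {v, t, u, p, q, r}
  3. cA    = {s, t, q, r}
  4. ckA   = {s}
  5. kckA  = {s, t, q}
  6. ckckA = {v, u, p, r}
(closed under both — stop)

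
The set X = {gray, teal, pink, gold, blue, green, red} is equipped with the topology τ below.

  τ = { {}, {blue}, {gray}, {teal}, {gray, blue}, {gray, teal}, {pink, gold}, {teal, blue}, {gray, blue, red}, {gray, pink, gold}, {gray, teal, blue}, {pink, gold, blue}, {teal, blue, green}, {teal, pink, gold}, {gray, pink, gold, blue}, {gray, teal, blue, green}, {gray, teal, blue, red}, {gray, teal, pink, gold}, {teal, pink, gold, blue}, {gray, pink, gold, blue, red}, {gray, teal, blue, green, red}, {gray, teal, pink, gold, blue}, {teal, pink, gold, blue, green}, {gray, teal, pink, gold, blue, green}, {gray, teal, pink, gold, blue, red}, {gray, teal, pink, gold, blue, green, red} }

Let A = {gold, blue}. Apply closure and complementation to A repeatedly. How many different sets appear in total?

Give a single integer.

10

cl via duality: int({gray, teal, pink, green, red}) = {gray, teal}, so X∖{gray, teal} = {pink, gold, blue, green, red}
Write k for closure, c for complement:
  1. A     = {gold, blue}
  2. kA    = {pink, gold, blue, green, red}
  3. cA    = {gray, teal, pink, green, red}
  4. ckA   = {gray, teal}
  5. kcA   = {gray, teal, pink, gold, green, red}
  6. kckA  = {gray, teal, green, red}
  7. ckcA  = {blue}
  8. ckckA = {pink, gold, blue}
  9. kckcA = {blue, green, red}
  10. ckckcA = {gray, teal, pink, gold}
applying k or c yields no new set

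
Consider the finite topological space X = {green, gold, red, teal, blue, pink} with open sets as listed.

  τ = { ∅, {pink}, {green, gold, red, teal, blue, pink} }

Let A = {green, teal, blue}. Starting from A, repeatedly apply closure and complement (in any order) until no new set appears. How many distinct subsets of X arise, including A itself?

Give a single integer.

cl via duality: int({gold, red, pink}) = {pink}, so X∖{pink} = {green, gold, red, teal, blue}
Write k for closure, c for complement:
  1. A     = {green, teal, blue}
  2. kA    = {green, gold, red, teal, blue}
  3. cA    = {gold, red, pink}
  4. ckA   = {pink}
  5. kcA   = {green, gold, red, teal, blue, pink}
  6. ckcA  = ∅
applying k or c yields no new set

6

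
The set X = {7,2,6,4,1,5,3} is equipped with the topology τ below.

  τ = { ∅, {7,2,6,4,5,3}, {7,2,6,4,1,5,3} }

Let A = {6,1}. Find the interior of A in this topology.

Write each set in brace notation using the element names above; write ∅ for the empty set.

∅

opens ⊆ A: ∅; union → int = ∅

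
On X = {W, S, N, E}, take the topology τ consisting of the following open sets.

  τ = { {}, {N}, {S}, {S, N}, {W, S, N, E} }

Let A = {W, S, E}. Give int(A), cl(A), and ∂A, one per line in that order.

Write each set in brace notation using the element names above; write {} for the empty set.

open subsets of A: {}, {S}; so int(A) = {S}
closure: X∖int(X∖A) = X∖{N} = {W, S, E}
∂A = {W, S, E} minus {S} = {W, E}

int(A) = {S}
cl(A)  = {W, S, E}
∂A     = {W, E}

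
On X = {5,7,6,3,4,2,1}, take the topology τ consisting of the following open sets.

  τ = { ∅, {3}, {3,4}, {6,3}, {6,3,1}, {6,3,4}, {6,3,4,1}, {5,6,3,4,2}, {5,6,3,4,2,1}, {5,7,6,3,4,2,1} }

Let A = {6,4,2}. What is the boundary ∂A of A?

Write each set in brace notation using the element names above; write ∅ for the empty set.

{5,7,6,4,2,1}

interior: largest open inside A is ∅ (from ∅)
cl via duality: int({5,7,3,1}) = {3}, so X∖{3} = {5,7,6,4,2,1}
cl∖int = {5,7,6,4,2,1}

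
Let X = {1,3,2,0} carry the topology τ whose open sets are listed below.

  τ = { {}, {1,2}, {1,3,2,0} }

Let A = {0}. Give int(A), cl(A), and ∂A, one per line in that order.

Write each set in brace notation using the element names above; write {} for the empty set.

opens ⊆ A: {}; union → int = {}
complement {1,3,2}; its interior {1,2}; cl(A) = X∖{1,2} = {3,0}
boundary = {3,0} ∖ {} = {3,0}

int(A) = {}
cl(A)  = {3,0}
∂A     = {3,0}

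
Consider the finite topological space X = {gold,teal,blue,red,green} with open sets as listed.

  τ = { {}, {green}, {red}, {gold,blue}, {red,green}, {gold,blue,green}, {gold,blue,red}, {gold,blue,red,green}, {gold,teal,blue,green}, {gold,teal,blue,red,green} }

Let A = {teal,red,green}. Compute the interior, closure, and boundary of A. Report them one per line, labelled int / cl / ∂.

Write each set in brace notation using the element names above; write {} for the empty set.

opens ⊆ A: {}, {red}, {green}, {red,green}; union → int = {red,green}
complement {gold,blue}; its interior {gold,blue}; cl(A) = X∖{gold,blue} = {teal,red,green}
boundary = {teal,red,green} ∖ {red,green} = {teal}

int(A) = {red,green}
cl(A)  = {teal,red,green}
∂A     = {teal}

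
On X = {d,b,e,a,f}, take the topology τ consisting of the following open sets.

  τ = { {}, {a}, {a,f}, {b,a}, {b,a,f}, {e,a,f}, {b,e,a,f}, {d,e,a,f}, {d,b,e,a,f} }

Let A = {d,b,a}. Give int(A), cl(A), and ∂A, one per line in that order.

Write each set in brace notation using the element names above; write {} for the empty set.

interior: largest open inside A is {b,a} (from {}, {a}, {b,a})
cl via duality: int({e,f}) = {}, so X∖{} = {d,b,e,a,f}
cl∖int = {d,e,f}

int(A) = {b,a}
cl(A)  = {d,b,e,a,f}
∂A     = {d,e,f}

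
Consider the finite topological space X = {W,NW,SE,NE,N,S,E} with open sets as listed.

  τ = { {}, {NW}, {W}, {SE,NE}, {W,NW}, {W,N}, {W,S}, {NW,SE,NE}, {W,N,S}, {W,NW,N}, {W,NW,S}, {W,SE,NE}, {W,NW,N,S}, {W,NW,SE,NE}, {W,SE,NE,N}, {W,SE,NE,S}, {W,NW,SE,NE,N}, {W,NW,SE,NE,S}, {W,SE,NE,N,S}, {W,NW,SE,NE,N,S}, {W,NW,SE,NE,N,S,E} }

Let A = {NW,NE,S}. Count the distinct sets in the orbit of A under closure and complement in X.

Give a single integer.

cl via duality: int({W,SE,N,E}) = {W,N}, so X∖{W,N} = {NW,SE,NE,S,E}
Write k for closure, c for complement:
  1. A     = {NW,NE,S}
  2. kA    = {NW,SE,NE,S,E}
  3. cA    = {W,SE,N,E}
  4. ckA   = {W,N}
  5. kcA   = {W,SE,NE,N,S,E}
  6. kckA  = {W,N,S,E}
  7. ckcA  = {NW}
  8. ckckA = {NW,SE,NE}
  9. kckcA = {NW,E}
  10. kckckA = {NW,SE,NE,E}
  11. ckckcA = {W,SE,NE,N,S}
  12. ckckckA = {W,N,S}
applying k or c yields no new set

12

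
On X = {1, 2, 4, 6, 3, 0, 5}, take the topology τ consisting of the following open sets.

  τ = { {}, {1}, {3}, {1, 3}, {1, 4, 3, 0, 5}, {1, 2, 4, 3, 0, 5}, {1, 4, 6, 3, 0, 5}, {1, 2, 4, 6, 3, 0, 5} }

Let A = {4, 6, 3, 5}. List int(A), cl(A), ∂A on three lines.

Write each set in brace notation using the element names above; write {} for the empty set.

int(A) = {3}
cl(A)  = {2, 4, 6, 3, 0, 5}
∂A     = {2, 4, 6, 0, 5}

U open, U⊆A: {}, {3}. int(A) = ⋃ = {3}
X∖A={1, 2, 0}, int(X∖A)={1}, hence cl(A)={2, 4, 6, 3, 0, 5}
∂A: remove int from cl → {2, 4, 6, 0, 5}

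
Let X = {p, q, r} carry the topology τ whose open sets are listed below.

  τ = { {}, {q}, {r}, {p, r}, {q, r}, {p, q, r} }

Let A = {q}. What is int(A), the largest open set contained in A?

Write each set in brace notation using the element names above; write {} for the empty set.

interior: largest open inside A is {q} (from {}, {q})

{q}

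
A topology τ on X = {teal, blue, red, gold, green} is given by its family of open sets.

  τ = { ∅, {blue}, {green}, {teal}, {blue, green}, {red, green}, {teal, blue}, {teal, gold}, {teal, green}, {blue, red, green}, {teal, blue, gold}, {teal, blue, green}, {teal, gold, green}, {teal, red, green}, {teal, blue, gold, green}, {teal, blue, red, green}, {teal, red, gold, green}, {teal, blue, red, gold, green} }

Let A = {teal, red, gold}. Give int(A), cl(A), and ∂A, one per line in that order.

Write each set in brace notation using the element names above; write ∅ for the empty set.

int(A) = {teal, gold}
cl(A)  = {teal, red, gold}
∂A     = {red}

opens ⊆ A: ∅, {teal}, {teal, gold}; union → int = {teal, gold}
complement {blue, green}; its interior {blue, green}; cl(A) = X∖{blue, green} = {teal, red, gold}
boundary = {teal, red, gold} ∖ {teal, gold} = {red}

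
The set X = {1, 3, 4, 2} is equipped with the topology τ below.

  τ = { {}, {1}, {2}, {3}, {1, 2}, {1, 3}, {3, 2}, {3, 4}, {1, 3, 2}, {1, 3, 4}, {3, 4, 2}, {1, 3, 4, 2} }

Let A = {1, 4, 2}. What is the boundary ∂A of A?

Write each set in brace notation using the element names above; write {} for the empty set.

interior: largest open inside A is {1, 2} (from {}, {2}, {1}, {1, 2})
cl via duality: int({3}) = {3}, so X∖{3} = {1, 4, 2}
cl∖int = {4}

{4}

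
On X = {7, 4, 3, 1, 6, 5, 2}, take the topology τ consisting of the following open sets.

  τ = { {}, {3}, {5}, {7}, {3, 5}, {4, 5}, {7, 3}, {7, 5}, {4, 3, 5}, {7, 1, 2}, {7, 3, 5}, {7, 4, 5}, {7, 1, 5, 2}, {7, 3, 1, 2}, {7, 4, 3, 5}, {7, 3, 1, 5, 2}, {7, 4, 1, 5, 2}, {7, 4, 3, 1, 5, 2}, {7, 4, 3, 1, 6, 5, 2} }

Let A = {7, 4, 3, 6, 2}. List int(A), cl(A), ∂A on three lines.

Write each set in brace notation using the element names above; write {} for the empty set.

int(A) = {7, 3}
cl(A)  = {7, 4, 3, 1, 6, 2}
∂A     = {4, 1, 6, 2}

U open, U⊆A: {}, {7}, {3}, {7, 3}. int(A) = ⋃ = {7, 3}
X∖A={1, 5}, int(X∖A)={5}, hence cl(A)={7, 4, 3, 1, 6, 2}
∂A: remove int from cl → {4, 1, 6, 2}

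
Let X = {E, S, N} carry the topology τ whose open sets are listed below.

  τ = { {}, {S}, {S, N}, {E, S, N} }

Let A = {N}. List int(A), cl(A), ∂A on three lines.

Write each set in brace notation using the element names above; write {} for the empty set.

U open, U⊆A: {}. int(A) = ⋃ = {}
X∖A={E, S}, int(X∖A)={S}, hence cl(A)={E, N}
∂A: remove int from cl → {E, N}

int(A) = {}
cl(A)  = {E, N}
∂A     = {E, N}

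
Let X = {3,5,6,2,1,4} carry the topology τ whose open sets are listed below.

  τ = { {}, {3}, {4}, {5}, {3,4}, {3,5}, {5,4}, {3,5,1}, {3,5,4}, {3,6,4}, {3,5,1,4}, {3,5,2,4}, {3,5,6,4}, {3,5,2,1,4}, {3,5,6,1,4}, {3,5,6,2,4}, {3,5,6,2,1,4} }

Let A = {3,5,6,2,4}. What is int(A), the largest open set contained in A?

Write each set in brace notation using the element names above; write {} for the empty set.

{3,5,6,2,4}

interior: largest open inside A is {3,5,6,2,4} (from {}, {4}, {5}, {3}, {3,4}, {3,5}, {5,4}, {3,6,4}, {3,5,4}, {3,5,6,4}, {3,5,2,4}, {3,5,6,2,4})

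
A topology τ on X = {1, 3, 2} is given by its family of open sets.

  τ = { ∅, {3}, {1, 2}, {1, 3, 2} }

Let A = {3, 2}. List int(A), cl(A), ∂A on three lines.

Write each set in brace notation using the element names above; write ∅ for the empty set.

interior: largest open inside A is {3} (from ∅, {3})
cl via duality: int({1}) = ∅, so X∖∅ = {1, 3, 2}
cl∖int = {1, 2}

int(A) = {3}
cl(A)  = {1, 3, 2}
∂A     = {1, 2}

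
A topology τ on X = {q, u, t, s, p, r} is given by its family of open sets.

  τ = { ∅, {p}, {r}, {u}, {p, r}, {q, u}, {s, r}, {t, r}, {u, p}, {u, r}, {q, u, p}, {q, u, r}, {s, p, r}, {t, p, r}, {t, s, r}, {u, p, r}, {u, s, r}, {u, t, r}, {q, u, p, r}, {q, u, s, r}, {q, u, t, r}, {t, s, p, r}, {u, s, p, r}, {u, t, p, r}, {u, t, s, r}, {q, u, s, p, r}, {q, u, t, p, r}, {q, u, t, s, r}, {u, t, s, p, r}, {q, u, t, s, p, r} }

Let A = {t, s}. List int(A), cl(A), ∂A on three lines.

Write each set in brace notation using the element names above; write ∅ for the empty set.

open subsets of A: ∅; so int(A) = ∅
closure: X∖int(X∖A) = X∖{q, u, p, r} = {t, s}
∂A = {t, s} minus ∅ = {t, s}

int(A) = ∅
cl(A)  = {t, s}
∂A     = {t, s}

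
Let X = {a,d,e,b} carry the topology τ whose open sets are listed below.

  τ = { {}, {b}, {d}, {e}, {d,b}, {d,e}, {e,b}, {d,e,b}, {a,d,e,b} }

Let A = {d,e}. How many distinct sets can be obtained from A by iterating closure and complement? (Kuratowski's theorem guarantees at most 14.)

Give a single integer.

closure: X∖int(X∖A) = X∖{b} = {a,d,e}
Let k=closure and c=complement:
  1. A     = {d,e}
  2. kA    = {a,d,e}
  3. cA    = {a,b}
  4. ckA   = {b}
— saturated at 4

4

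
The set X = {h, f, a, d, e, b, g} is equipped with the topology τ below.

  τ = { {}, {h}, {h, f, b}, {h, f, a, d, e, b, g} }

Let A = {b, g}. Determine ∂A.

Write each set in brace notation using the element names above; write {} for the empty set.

{f, a, d, e, b, g}

interior: largest open inside A is {} (from {})
cl via duality: int({h, f, a, d, e}) = {h}, so X∖{h} = {f, a, d, e, b, g}
cl∖int = {f, a, d, e, b, g}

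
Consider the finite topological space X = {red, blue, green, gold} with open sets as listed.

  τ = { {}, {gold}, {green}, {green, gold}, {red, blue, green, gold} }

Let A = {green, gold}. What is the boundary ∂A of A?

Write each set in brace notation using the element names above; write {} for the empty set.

{red, blue}

interior: largest open inside A is {green, gold} (from {}, {gold}, {green}, {green, gold})
cl via duality: int({red, blue}) = {}, so X∖{} = {red, blue, green, gold}
cl∖int = {red, blue}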